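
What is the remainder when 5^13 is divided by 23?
Using repeated squaring. 13 = 8 + 4 + 1 (binary 1101). Repeated squaring mod 23: 5^1 ≡ 5; 5^2 ≡ 5² = 25 ≡ 2; 5^4 ≡ 2² = 4 ≡ 4; 5^8 ≡ 4² = 16 ≡ 16. Multiply: 5^13 = 5^8 × 5^4 × 5^1 ≡ 16 × 4 × 5 (mod 23): 16 × 4 = 64 ≡ 18; 18 × 5 = 90 ≡ 21. So 5^13 ≡ 21 (mod 23).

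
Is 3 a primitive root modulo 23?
p - 1 = 22 has prime divisors 2, 11. Check 3^(22/q) mod 23 for each: 3^(22/2) = 3^11 ≡ 1, 3^(22/11) = 3^2 ≡ 9 (mod 23). Since 3^11 ≡ 1 (mod 23), the order of 3 divides 11 (in fact the order is 11) ≠ 22, so it is not a primitive root.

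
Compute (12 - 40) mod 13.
11

(12 - 40) = -28
-28 mod 13 = 11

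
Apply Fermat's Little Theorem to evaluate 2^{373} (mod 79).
36

By Fermat's Little Theorem, a^(p-1) ≡ 1 (mod p) for prime p and gcd(a, p) = 1
Here p = 79, so 2^78 ≡ 1 (mod 79)
We can reduce the exponent: 373 mod 78 = 61
So 2^373 ≡ 2^61 (mod 79)
Computing: 2^61 mod 79 = 36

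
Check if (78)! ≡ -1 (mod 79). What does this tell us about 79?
(78)! mod 79 = 78. Since this equals -1 (mod 79), Wilson confirms 79 is prime.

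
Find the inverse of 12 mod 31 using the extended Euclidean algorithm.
Extended GCD: 12(13) + 31(-5) = 1. So 12^(-1) ≡ 13 ≡ 13 (mod 31). Verify: 12 × 13 = 156 ≡ 1 (mod 31)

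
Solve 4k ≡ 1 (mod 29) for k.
4^(-1) ≡ 22 (mod 29). Verification: 4 × 22 = 88 ≡ 1 (mod 29)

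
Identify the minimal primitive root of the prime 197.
p - 1 = 196 has prime divisors 2, 7. h is a primitive root mod 197 iff h^(196/q) ≢ 1 (mod 197) for each such q.
h = 2: 2^98 ≡ 196, 2^28 ≡ 104 (mod 197); none is 1, so 2 has order 196 and is a primitive root.
The smallest primitive root mod 197 is g = 2.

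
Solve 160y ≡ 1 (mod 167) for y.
160^(-1) ≡ 143 (mod 167). Verification: 160 × 143 = 22880 ≡ 1 (mod 167)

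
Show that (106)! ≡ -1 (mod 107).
(106)! mod 107 = 106. Since this equals -1 (mod 107), Wilson confirms 107 is prime.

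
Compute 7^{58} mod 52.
17

Using successive squaring:
Binary expansion of 58: 111010
Powers of 7 mod 52 (each is the square of the previous):
  7^1 ≡ 7 (mod 52)
  7^2 ≡ 7² = 49 ≡ 49 (mod 52)
  7^4 ≡ 49² = 2401 ≡ 9 (mod 52)
  7^8 ≡ 9² = 81 ≡ 29 (mod 52)
  7^16 ≡ 29² = 841 ≡ 9 (mod 52)
  7^32 ≡ 9² = 81 ≡ 29 (mod 52)
58 = 32 + 16 + 8 + 2, so 7^58 = 7^32 × 7^16 × 7^8 × 7^2 ≡ 29 × 9 × 29 × 49 (mod 52)
Multiplying step by step:
  29 × 9 = 261 ≡ 1 (mod 52)
  1 × 29 = 29 ≡ 29 (mod 52)
  29 × 49 = 1421 ≡ 17 (mod 52)
Result: 7^58 ≡ 17 (mod 52)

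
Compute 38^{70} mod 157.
10

Using successive squaring:
Binary expansion of 70: 1000110
Powers of 38 mod 157 (each is the square of the previous):
  38^1 ≡ 38 (mod 157)
  38^2 ≡ 38² = 1444 ≡ 31 (mod 157)
  38^4 ≡ 31² = 961 ≡ 19 (mod 157)
  38^8 ≡ 19² = 361 ≡ 47 (mod 157)
  38^16 ≡ 47² = 2209 ≡ 11 (mod 157)
  38^32 ≡ 11² = 121 ≡ 121 (mod 157)
  38^64 ≡ 121² = 14641 ≡ 40 (mod 157)
70 = 64 + 4 + 2, so 38^70 = 38^64 × 38^4 × 38^2 ≡ 40 × 19 × 31 (mod 157)
Multiplying step by step:
  40 × 19 = 760 ≡ 132 (mod 157)
  132 × 31 = 4092 ≡ 10 (mod 157)
Result: 38^70 ≡ 10 (mod 157)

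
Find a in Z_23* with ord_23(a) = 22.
5 has order 22 mod 23 since 5^{22} ≡ 1 (mod 23) and no smaller power works.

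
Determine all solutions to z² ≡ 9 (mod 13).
The square roots of 9 mod 13 are 3 and 10. Verify: 3² = 9 ≡ 9 (mod 13)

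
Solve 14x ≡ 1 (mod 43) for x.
14^(-1) ≡ 40 (mod 43). Verification: 14 × 40 = 560 ≡ 1 (mod 43)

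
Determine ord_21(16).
Powers of 16 mod 21: 16^1≡16, 16^2≡4, 16^3≡1. Order = 3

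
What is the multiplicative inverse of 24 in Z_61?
24^(-1) ≡ 28 (mod 61). Verification: 24 × 28 = 672 ≡ 1 (mod 61)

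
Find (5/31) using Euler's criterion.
(5/31) = 5^{15} mod 31 = 1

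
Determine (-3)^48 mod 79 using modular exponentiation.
Using repeated squaring. (-3) ≡ 76 (mod 79). 48 = 32 + 16 (binary 110000). Repeated squaring mod 79: 76^1 ≡ 76; 76^2 ≡ 76² = 5776 ≡ 9; 76^4 ≡ 9² = 81 ≡ 2; 76^8 ≡ 2² = 4 ≡ 4; 76^16 ≡ 4² = 16 ≡ 16; 76^32 ≡ 16² = 256 ≡ 19. Multiply: (-3)^48 ≡ 76^32 × 76^16 ≡ 19 × 16 (mod 79): 19 × 16 = 304 ≡ 67. So (-3)^48 ≡ 67 (mod 79).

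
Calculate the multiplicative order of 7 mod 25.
Powers of 7 mod 25: 7^1≡7, 7^2≡24, 7^3≡18, 7^4≡1. Order = 4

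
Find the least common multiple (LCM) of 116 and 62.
3596

First find GCD(116, 62) using the Euclidean algorithm:
116 = 1 × 62 + 54
62 = 1 × 54 + 8
54 = 6 × 8 + 6
8 = 1 × 6 + 2
6 = 3 × 2 + 0
GCD(116, 62) = 2

LCM formula: LCM(a, b) = (a × b) / GCD(a, b)
LCM(116, 62) = (116 × 62) / 2
LCM(116, 62) = 7192 / 2
LCM(116, 62) = 3596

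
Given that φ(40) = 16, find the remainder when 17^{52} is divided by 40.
By Euler: 17^{16} ≡ 1 (mod 40) since gcd(17, 40) = 1. 52 = 3×16 + 4. So 17^{52} ≡ 17^{4} ≡ 1 (mod 40)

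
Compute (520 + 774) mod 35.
34

(520 + 774) = 1294
1294 mod 35 = 34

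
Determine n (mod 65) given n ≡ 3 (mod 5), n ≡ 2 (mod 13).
28

Using the Chinese Remainder Theorem:
M = product of moduli = 65
For equation 1: M_1 = 13, 13 ≡ 3 (mod 5), inverse of 13 mod 5 is 2 (check: 3 × 2 = 6 ≡ 1 (mod 5))
For equation 2: M_2 = 5, 5 ≡ 5 (mod 13), inverse of 5 mod 13 is 8 (check: 5 × 8 = 40 ≡ 1 (mod 13))
Combine: n ≡ Σ r_i×M_i×(M_i⁻¹ mod m_i) = 3×13×2 + 2×5×8 = 78 + 80 = 158
158 mod 65 = 28
n ≡ 28 (mod 65)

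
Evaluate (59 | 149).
(59/149) = 59^{74} mod 149 = -1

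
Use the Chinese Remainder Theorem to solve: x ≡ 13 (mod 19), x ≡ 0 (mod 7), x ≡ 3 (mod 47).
3528

Using the Chinese Remainder Theorem:
M = product of moduli = 6251
For equation 1: M_1 = 329, 329 ≡ 6 (mod 19), inverse of 329 mod 19 is 16 (check: 6 × 16 = 96 ≡ 1 (mod 19))
For equation 2: M_2 = 893, 893 ≡ 4 (mod 7), inverse of 893 mod 7 is 2 (check: 4 × 2 = 8 ≡ 1 (mod 7))
For equation 3: M_3 = 133, 133 ≡ 39 (mod 47), inverse of 133 mod 47 is 41 (check: 39 × 41 = 1599 ≡ 1 (mod 47))
Combine: x ≡ Σ r_i×M_i×(M_i⁻¹ mod m_i) = 13×329×16 + 0×893×2 + 3×133×41 = 68432 + 0 + 16359 = 84791
84791 mod 6251 = 3528
x ≡ 3528 (mod 6251)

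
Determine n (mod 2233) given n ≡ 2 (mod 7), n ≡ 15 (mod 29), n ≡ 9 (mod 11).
856

Using the Chinese Remainder Theorem:
M = product of moduli = 2233
For equation 1: M_1 = 319, 319 ≡ 4 (mod 7), inverse of 319 mod 7 is 2 (check: 4 × 2 = 8 ≡ 1 (mod 7))
For equation 2: M_2 = 77, 77 ≡ 19 (mod 29), inverse of 77 mod 29 is 26 (check: 19 × 26 = 494 ≡ 1 (mod 29))
For equation 3: M_3 = 203, 203 ≡ 5 (mod 11), inverse of 203 mod 11 is 9 (check: 5 × 9 = 45 ≡ 1 (mod 11))
Combine: n ≡ Σ r_i×M_i×(M_i⁻¹ mod m_i) = 2×319×2 + 15×77×26 + 9×203×9 = 1276 + 30030 + 16443 = 47749
47749 mod 2233 = 856
n ≡ 856 (mod 2233)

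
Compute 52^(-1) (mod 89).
12

Using Extended Euclidean Algorithm:
gcd(52, 89) = 1
Bezout coefficients: 52 × 12 + 89 × -7 = 1
So 52 × 12 ≡ 1 (mod 89)
The inverse is 12 mod 89 = 12
Verification: 52 × 12 = 624 = 7 × 89 + 1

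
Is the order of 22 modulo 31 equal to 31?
No, the actual order is 30, not 31.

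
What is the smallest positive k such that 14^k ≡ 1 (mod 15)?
Powers of 14 mod 15: 14^1≡14, 14^2≡1. Order = 2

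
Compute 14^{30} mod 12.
4

Using successive squaring:
Binary expansion of 30: 11110
Powers of 14 mod 12 (each is the square of the previous):
  14^1 ≡ 2 (mod 12)
  14^2 ≡ 2² = 4 ≡ 4 (mod 12)
  14^4 ≡ 4² = 16 ≡ 4 (mod 12)
  14^8 ≡ 4² = 16 ≡ 4 (mod 12)
  14^16 ≡ 4² = 16 ≡ 4 (mod 12)
30 = 16 + 8 + 4 + 2, so 14^30 = 14^16 × 14^8 × 14^4 × 14^2 ≡ 4 × 4 × 4 × 4 (mod 12)
Multiplying step by step:
  4 × 4 = 16 ≡ 4 (mod 12)
  4 × 4 = 16 ≡ 4 (mod 12)
  4 × 4 = 16 ≡ 4 (mod 12)
Result: 14^30 ≡ 4 (mod 12)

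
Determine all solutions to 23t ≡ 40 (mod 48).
8

Since gcd(23, 48) = 1 divides 40, a solution exists.
Multiply both sides by the inverse of 23 mod 48:
  23^(-1) mod 48 = 23
  x ≡ 23 × 40 ≡ 920 ≡ 8 (mod 48)
Verification: 23 × 8 = 184 = 3 × 48 + 40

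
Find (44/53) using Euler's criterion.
(44/53) = 44^{26} mod 53 = 1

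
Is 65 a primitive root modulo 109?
p - 1 = 108 has prime divisors 2, 3. Check 65^(108/q) mod 109 for each: 65^(108/2) = 65^54 ≡ 108, 65^(108/3) = 65^36 ≡ 45 (mod 109). None of these is 1, so 65 has order 108 = φ(109), so it is a primitive root mod 109.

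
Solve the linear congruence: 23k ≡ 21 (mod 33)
21

Since gcd(23, 33) = 1 divides 21, a solution exists.
Multiply both sides by the inverse of 23 mod 33:
  23^(-1) mod 33 = 23
  x ≡ 23 × 21 ≡ 483 ≡ 21 (mod 33)
Verification: 23 × 21 = 483 = 14 × 33 + 21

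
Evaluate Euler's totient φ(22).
10

Prime factorization: 22 = 2 × 11
Using the formula φ(n) = n × Π(1 - 1/p) for each prime factor p:
φ(22) = 22 × (1 - 1/2) × (1 - 1/11)
φ(22) = 10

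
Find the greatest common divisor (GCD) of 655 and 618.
1

Using the Euclidean algorithm:
655 = 1 × 618 + 37
618 = 16 × 37 + 26
37 = 1 × 26 + 11
26 = 2 × 11 + 4
11 = 2 × 4 + 3
4 = 1 × 3 + 1
3 = 3 × 1 + 0

GCD(655, 618) = 1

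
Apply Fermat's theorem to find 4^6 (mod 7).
By Fermat's Little Theorem, 4^{6} ≡ 1 (mod 7) since 7 is prime and gcd(4, 7) = 1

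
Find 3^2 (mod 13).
2 = 2 (binary 10). Repeated squaring mod 13: 3^1 ≡ 3; 3^2 ≡ 3² = 9 ≡ 9. So 3^2 ≡ 9 (mod 13).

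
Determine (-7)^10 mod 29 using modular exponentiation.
(-7) ≡ 22 (mod 29). 10 = 8 + 2 (binary 1010). Repeated squaring mod 29: 22^1 ≡ 22; 22^2 ≡ 22² = 484 ≡ 20; 22^4 ≡ 20² = 400 ≡ 23; 22^8 ≡ 23² = 529 ≡ 7. Multiply: (-7)^10 ≡ 22^8 × 22^2 ≡ 7 × 20 (mod 29): 7 × 20 = 140 ≡ 24. So (-7)^10 ≡ 24 (mod 29).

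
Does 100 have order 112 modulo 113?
p - 1 = 112 has prime divisors 2, 7. Check 100^(112/q) mod 113 for each: 100^(112/2) = 100^56 ≡ 1, 100^(112/7) = 100^16 ≡ 49 (mod 113). Since 100^56 ≡ 1 (mod 113), the order of 100 divides 56 (in fact the order is 56) ≠ 112, so it is not a primitive root.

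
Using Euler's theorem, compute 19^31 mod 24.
By Euler: 19^{8} ≡ 1 (mod 24) since gcd(19, 24) = 1. 31 = 3×8 + 7. So 19^{31} ≡ 19^{7} ≡ 19 (mod 24)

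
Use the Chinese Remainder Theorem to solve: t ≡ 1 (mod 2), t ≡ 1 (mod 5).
M = 2 × 5 = 10. M₁ = 5, y₁ ≡ 1 (mod 2). M₂ = 2, y₂ ≡ 3 (mod 5). t = 1×5×1 + 1×2×3 ≡ 1 (mod 10)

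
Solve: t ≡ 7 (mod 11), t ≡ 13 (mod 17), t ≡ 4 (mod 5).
M = 11 × 17 × 5 = 935. M₁ = 85, y₁ ≡ 7 (mod 11). M₂ = 55, y₂ ≡ 13 (mod 17). M₃ = 187, y₃ ≡ 3 (mod 5). t = 7×85×7 + 13×55×13 + 4×187×3 ≡ 744 (mod 935)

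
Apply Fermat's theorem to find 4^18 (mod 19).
By Fermat's Little Theorem, 4^{18} ≡ 1 (mod 19) since 19 is prime and gcd(4, 19) = 1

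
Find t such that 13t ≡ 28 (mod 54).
52

Since gcd(13, 54) = 1 divides 28, a solution exists.
Multiply both sides by the inverse of 13 mod 54:
  13^(-1) mod 54 = 25
  x ≡ 25 × 28 ≡ 700 ≡ 52 (mod 54)
Verification: 13 × 52 = 676 = 12 × 54 + 28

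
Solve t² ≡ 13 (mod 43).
The square roots of 13 mod 43 are 23 and 20. Verify: 23² = 529 ≡ 13 (mod 43)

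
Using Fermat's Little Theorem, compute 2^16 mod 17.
By Fermat's Little Theorem, 2^{16} ≡ 1 (mod 17) since 17 is prime and gcd(2, 17) = 1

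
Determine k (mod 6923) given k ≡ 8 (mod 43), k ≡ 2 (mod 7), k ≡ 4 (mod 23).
3362

Using the Chinese Remainder Theorem:
M = product of moduli = 6923
For equation 1: M_1 = 161, 161 ≡ 32 (mod 43), inverse of 161 mod 43 is 39 (check: 32 × 39 = 1248 ≡ 1 (mod 43))
For equation 2: M_2 = 989, 989 ≡ 2 (mod 7), inverse of 989 mod 7 is 4 (check: 2 × 4 = 8 ≡ 1 (mod 7))
For equation 3: M_3 = 301, 301 ≡ 2 (mod 23), inverse of 301 mod 23 is 12 (check: 2 × 12 = 24 ≡ 1 (mod 23))
Combine: k ≡ Σ r_i×M_i×(M_i⁻¹ mod m_i) = 8×161×39 + 2×989×4 + 4×301×12 = 50232 + 7912 + 14448 = 72592
72592 mod 6923 = 3362
k ≡ 3362 (mod 6923)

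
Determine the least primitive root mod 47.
p - 1 = 46 has prime divisors 2, 23. h is a primitive root mod 47 iff h^(46/q) ≢ 1 (mod 47) for each such q.
h = 2: 2^23 ≡ 1, 2^2 ≡ 4 (mod 47); 2^23 ≡ 1, so not a primitive root.
h = 3: 3^23 ≡ 1, 3^2 ≡ 9 (mod 47); 3^23 ≡ 1, so not a primitive root.
h = 4: 4^23 ≡ 1, 4^2 ≡ 16 (mod 47); 4^23 ≡ 1, so not a primitive root.
h = 5: 5^23 ≡ 46, 5^2 ≡ 25 (mod 47); none is 1, so 5 has order 46 and is a primitive root.
The smallest primitive root mod 47 is g = 5.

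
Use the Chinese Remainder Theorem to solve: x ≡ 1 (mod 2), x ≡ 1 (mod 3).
M = 2 × 3 = 6. M₁ = 3, y₁ ≡ 1 (mod 2). M₂ = 2, y₂ ≡ 2 (mod 3). x = 1×3×1 + 1×2×2 ≡ 1 (mod 6)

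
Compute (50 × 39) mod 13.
0

(50 × 39) = 1950
1950 mod 13 = 0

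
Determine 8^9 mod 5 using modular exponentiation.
8 ≡ 3 (mod 5). 9 = 8 + 1 (binary 1001). Repeated squaring mod 5: 3^1 ≡ 3; 3^2 ≡ 3² = 9 ≡ 4; 3^4 ≡ 4² = 16 ≡ 1; 3^8 ≡ 1² = 1 ≡ 1. Multiply: 8^9 ≡ 3^8 × 3^1 ≡ 1 × 3 (mod 5): 1 × 3 = 3 ≡ 3. So 8^9 ≡ 3 (mod 5).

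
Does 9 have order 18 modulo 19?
p - 1 = 18 has prime divisors 2, 3. Check 9^(18/q) mod 19 for each: 9^(18/2) = 9^9 ≡ 1, 9^(18/3) = 9^6 ≡ 11 (mod 19). Since 9^9 ≡ 1 (mod 19), the order of 9 divides 9 (in fact the order is 9) ≠ 18, so it is not a primitive root.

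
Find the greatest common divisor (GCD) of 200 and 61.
1

Using the Euclidean algorithm:
200 = 3 × 61 + 17
61 = 3 × 17 + 10
17 = 1 × 10 + 7
10 = 1 × 7 + 3
7 = 2 × 3 + 1
3 = 3 × 1 + 0

GCD(200, 61) = 1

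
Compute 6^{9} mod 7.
6

Using successive squaring:
Binary expansion of 9: 1001
Powers of 6 mod 7 (each is the square of the previous):
  6^1 ≡ 6 (mod 7)
  6^2 ≡ 6² = 36 ≡ 1 (mod 7)
  6^4 ≡ 1² = 1 ≡ 1 (mod 7)
  6^8 ≡ 1² = 1 ≡ 1 (mod 7)
9 = 8 + 1, so 6^9 = 6^8 × 6^1 ≡ 1 × 6 (mod 7)
Multiplying step by step:
  1 × 6 = 6 ≡ 6 (mod 7)
Result: 6^9 ≡ 6 (mod 7)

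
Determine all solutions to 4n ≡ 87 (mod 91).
90

Since gcd(4, 91) = 1 divides 87, a solution exists.
Multiply both sides by the inverse of 4 mod 91:
  4^(-1) mod 91 = 23
  x ≡ 23 × 87 ≡ 2001 ≡ 90 (mod 91)
Verification: 4 × 90 = 360 = 3 × 91 + 87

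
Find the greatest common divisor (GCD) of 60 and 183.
3

Using the Euclidean algorithm:
60 = 0 × 183 + 60
183 = 3 × 60 + 3
60 = 20 × 3 + 0

GCD(60, 183) = 3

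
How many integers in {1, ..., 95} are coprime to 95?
72

Prime factorization: 95 = 5 × 19
Using the formula φ(n) = n × Π(1 - 1/p) for each prime factor p:
φ(95) = 95 × (1 - 1/5) × (1 - 1/19)
φ(95) = 72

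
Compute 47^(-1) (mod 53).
44

Using Extended Euclidean Algorithm:
gcd(47, 53) = 1
Bezout coefficients: 47 × -9 + 53 × 8 = 1
So 47 × -9 ≡ 1 (mod 53)
The inverse is -9 mod 53 = 44
Verification: 47 × 44 = 2068 = 39 × 53 + 1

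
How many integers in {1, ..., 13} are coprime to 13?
12

Prime factorization: 13 = 13
Using the formula φ(n) = n × Π(1 - 1/p) for each prime factor p:
φ(13) = 13 × (1 - 1/13)
φ(13) = 12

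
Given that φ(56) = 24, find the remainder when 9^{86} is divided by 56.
By Euler: 9^{24} ≡ 1 (mod 56) since gcd(9, 56) = 1. 86 = 3×24 + 14. So 9^{86} ≡ 9^{14} ≡ 25 (mod 56)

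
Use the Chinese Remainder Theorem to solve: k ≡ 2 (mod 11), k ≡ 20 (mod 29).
310

Using the Chinese Remainder Theorem:
M = product of moduli = 319
For equation 1: M_1 = 29, 29 ≡ 7 (mod 11), inverse of 29 mod 11 is 8 (check: 7 × 8 = 56 ≡ 1 (mod 11))
For equation 2: M_2 = 11, 11 ≡ 11 (mod 29), inverse of 11 mod 29 is 8 (check: 11 × 8 = 88 ≡ 1 (mod 29))
Combine: k ≡ Σ r_i×M_i×(M_i⁻¹ mod m_i) = 2×29×8 + 20×11×8 = 464 + 1760 = 2224
2224 mod 319 = 310
k ≡ 310 (mod 319)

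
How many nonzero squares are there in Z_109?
For prime 109, there are (p-1)/2 = (109-1)/2 = 54 quadratic residues (excluding 0).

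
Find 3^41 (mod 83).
Using repeated squaring. 41 = 32 + 8 + 1 (binary 101001). Repeated squaring mod 83: 3^1 ≡ 3; 3^2 ≡ 3² = 9 ≡ 9; 3^4 ≡ 9² = 81 ≡ 81; 3^8 ≡ 81² = 6561 ≡ 4; 3^16 ≡ 4² = 16 ≡ 16; 3^32 ≡ 16² = 256 ≡ 7. Multiply: 3^41 = 3^32 × 3^8 × 3^1 ≡ 7 × 4 × 3 (mod 83): 7 × 4 = 28 ≡ 28; 28 × 3 = 84 ≡ 1. So 3^41 ≡ 1 (mod 83).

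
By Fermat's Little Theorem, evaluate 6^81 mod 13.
By Fermat: 6^{12} ≡ 1 (mod 13). 81 = 6×12 + 9. So 6^{81} ≡ 6^{9} ≡ 5 (mod 13)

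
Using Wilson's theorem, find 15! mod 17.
(16)! = (15)! × (16) ≡ -1 (mod 17). So (15)! ≡ -1 × (16)^(-1) ≡ (-1)×(-1) = 1 (mod 17)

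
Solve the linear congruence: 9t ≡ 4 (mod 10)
6

Since gcd(9, 10) = 1 divides 4, a solution exists.
Multiply both sides by the inverse of 9 mod 10:
  9^(-1) mod 10 = 9
  x ≡ 9 × 4 ≡ 36 ≡ 6 (mod 10)
Verification: 9 × 6 = 54 = 5 × 10 + 4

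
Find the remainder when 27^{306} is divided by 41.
By Fermat: 27^{40} ≡ 1 (mod 41). 306 = 7×40 + 26. So 27^{306} ≡ 27^{26} ≡ 32 (mod 41)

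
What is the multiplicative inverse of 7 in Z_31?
9

Using Extended Euclidean Algorithm:
gcd(7, 31) = 1
Bezout coefficients: 7 × 9 + 31 × -2 = 1
So 7 × 9 ≡ 1 (mod 31)
The inverse is 9 mod 31 = 9
Verification: 7 × 9 = 63 = 2 × 31 + 1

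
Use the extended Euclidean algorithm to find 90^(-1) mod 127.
Extended GCD: 90(24) + 127(-17) = 1. So 90^(-1) ≡ 24 ≡ 24 (mod 127). Verify: 90 × 24 = 2160 ≡ 1 (mod 127)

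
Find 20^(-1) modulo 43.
28

Using Extended Euclidean Algorithm:
gcd(20, 43) = 1
Bezout coefficients: 20 × -15 + 43 × 7 = 1
So 20 × -15 ≡ 1 (mod 43)
The inverse is -15 mod 43 = 28
Verification: 20 × 28 = 560 = 13 × 43 + 1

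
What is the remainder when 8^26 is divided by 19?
Using Fermat: 8^{18} ≡ 1 (mod 19). 26 ≡ 8 (mod 18). So 8^{26} ≡ 8^{8} ≡ 7 (mod 19)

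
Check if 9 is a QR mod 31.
By Euler's criterion: 9^{15} ≡ 1 (mod 31). Since this equals 1, 9 is a QR.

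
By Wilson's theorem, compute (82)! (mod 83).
By Wilson's theorem, (82)! ≡ -1 ≡ 82 (mod 83)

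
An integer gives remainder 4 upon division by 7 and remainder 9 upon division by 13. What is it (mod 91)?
M = 7 × 13 = 91. M₁ = 13, y₁ ≡ 6 (mod 7). M₂ = 7, y₂ ≡ 2 (mod 13). k = 4×13×6 + 9×7×2 ≡ 74 (mod 91). The smallest positive such number is 74.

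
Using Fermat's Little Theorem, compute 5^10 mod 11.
By Fermat's Little Theorem, 5^{10} ≡ 1 (mod 11) since 11 is prime and gcd(5, 11) = 1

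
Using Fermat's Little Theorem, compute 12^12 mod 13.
By Fermat's Little Theorem, 12^{12} ≡ 1 (mod 13) since 13 is prime and gcd(12, 13) = 1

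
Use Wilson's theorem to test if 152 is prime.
(151)! mod 152 = 0. Since 0 ≢ -1 (mod 152), 152 is not prime.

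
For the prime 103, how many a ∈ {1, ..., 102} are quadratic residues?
For prime 103, there are (p-1)/2 = (103-1)/2 = 51 quadratic residues (excluding 0).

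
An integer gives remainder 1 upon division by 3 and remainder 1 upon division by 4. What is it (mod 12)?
M = 3 × 4 = 12. M₁ = 4, y₁ ≡ 1 (mod 3). M₂ = 3, y₂ ≡ 3 (mod 4). y = 1×4×1 + 1×3×3 ≡ 1 (mod 12). The smallest positive such number is 1.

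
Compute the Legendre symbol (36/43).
(36/43) = 36^{21} mod 43 = 1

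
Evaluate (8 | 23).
(8/23) = 8^{11} mod 23 = 1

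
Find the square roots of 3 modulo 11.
The square roots of 3 mod 11 are 5 and 6. Verify: 5² = 25 ≡ 3 (mod 11)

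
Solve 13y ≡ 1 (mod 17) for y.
13^(-1) ≡ 4 (mod 17). Verification: 13 × 4 = 52 ≡ 1 (mod 17)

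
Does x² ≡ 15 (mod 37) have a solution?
By Euler's criterion: 15^{18} ≡ 36 (mod 37). Since this equals -1 (≡ 36), 15 is not a QR.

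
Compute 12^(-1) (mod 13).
12^(-1) ≡ 12 (mod 13). Verification: 12 × 12 = 144 ≡ 1 (mod 13)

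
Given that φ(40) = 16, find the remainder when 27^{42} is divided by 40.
By Euler: 27^{16} ≡ 1 (mod 40) since gcd(27, 40) = 1. 42 = 2×16 + 10. So 27^{42} ≡ 27^{10} ≡ 9 (mod 40)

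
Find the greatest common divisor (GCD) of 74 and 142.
2

Using the Euclidean algorithm:
74 = 0 × 142 + 74
142 = 1 × 74 + 68
74 = 1 × 68 + 6
68 = 11 × 6 + 2
6 = 3 × 2 + 0

GCD(74, 142) = 2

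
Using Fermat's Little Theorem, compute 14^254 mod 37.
By Fermat: 14^{36} ≡ 1 (mod 37). 254 = 7×36 + 2. So 14^{254} ≡ 14^{2} ≡ 11 (mod 37)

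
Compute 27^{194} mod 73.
72

Using successive squaring:
Binary expansion of 194: 11000010
Powers of 27 mod 73 (each is the square of the previous):
  27^1 ≡ 27 (mod 73)
  27^2 ≡ 27² = 729 ≡ 72 (mod 73)
  27^4 ≡ 72² = 5184 ≡ 1 (mod 73)
  27^8 ≡ 1² = 1 ≡ 1 (mod 73)
  27^16 ≡ 1² = 1 ≡ 1 (mod 73)
  27^32 ≡ 1² = 1 ≡ 1 (mod 73)
  27^64 ≡ 1² = 1 ≡ 1 (mod 73)
  27^128 ≡ 1² = 1 ≡ 1 (mod 73)
194 = 128 + 64 + 2, so 27^194 = 27^128 × 27^64 × 27^2 ≡ 1 × 1 × 72 (mod 73)
Multiplying step by step:
  1 × 1 = 1 ≡ 1 (mod 73)
  1 × 72 = 72 ≡ 72 (mod 73)
Result: 27^194 ≡ 72 (mod 73)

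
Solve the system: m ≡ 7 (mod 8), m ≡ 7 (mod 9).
M = 8 × 9 = 72. M₁ = 9, y₁ ≡ 1 (mod 8). M₂ = 8, y₂ ≡ 8 (mod 9). m = 7×9×1 + 7×8×8 ≡ 7 (mod 72)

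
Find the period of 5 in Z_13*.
Powers of 5 mod 13: 5^1≡5, 5^2≡12, 5^3≡8, 5^4≡1. Order = 4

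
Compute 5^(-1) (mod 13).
8

Using Extended Euclidean Algorithm:
gcd(5, 13) = 1
Bezout coefficients: 5 × -5 + 13 × 2 = 1
So 5 × -5 ≡ 1 (mod 13)
The inverse is -5 mod 13 = 8
Verification: 5 × 8 = 40 = 3 × 13 + 1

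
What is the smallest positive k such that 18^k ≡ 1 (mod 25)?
Powers of 18 mod 25: 18^1≡18, 18^2≡24, 18^3≡7, 18^4≡1. Order = 4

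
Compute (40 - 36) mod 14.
4

(40 - 36) = 4
4 mod 14 = 4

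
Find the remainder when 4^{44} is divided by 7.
By Fermat: 4^{6} ≡ 1 (mod 7). 44 = 7×6 + 2. So 4^{44} ≡ 4^{2} ≡ 2 (mod 7)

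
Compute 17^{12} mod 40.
1

Using successive squaring:
Binary expansion of 12: 1100
Powers of 17 mod 40 (each is the square of the previous):
  17^1 ≡ 17 (mod 40)
  17^2 ≡ 17² = 289 ≡ 9 (mod 40)
  17^4 ≡ 9² = 81 ≡ 1 (mod 40)
  17^8 ≡ 1² = 1 ≡ 1 (mod 40)
12 = 8 + 4, so 17^12 = 17^8 × 17^4 ≡ 1 × 1 (mod 40)
Multiplying step by step:
  1 × 1 = 1 ≡ 1 (mod 40)
Result: 17^12 ≡ 1 (mod 40)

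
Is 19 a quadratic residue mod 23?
By Euler's criterion: 19^{11} ≡ 22 (mod 23). Since this equals -1 (≡ 22), 19 is not a QR.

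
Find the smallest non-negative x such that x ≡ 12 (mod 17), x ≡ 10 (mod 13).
114

Using the Chinese Remainder Theorem:
M = product of moduli = 221
For equation 1: M_1 = 13, 13 ≡ 13 (mod 17), inverse of 13 mod 17 is 4 (check: 13 × 4 = 52 ≡ 1 (mod 17))
For equation 2: M_2 = 17, 17 ≡ 4 (mod 13), inverse of 17 mod 13 is 10 (check: 4 × 10 = 40 ≡ 1 (mod 13))
Combine: x ≡ Σ r_i×M_i×(M_i⁻¹ mod m_i) = 12×13×4 + 10×17×10 = 624 + 1700 = 2324
2324 mod 221 = 114
x ≡ 114 (mod 221)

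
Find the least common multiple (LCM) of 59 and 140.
8260

First find GCD(59, 140) using the Euclidean algorithm:
59 = 0 × 140 + 59
140 = 2 × 59 + 22
59 = 2 × 22 + 15
22 = 1 × 15 + 7
15 = 2 × 7 + 1
7 = 7 × 1 + 0
GCD(59, 140) = 1

LCM formula: LCM(a, b) = (a × b) / GCD(a, b)
LCM(59, 140) = (59 × 140) / 1
LCM(59, 140) = 8260 / 1
LCM(59, 140) = 8260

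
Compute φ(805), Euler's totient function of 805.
528

Prime factorization: 805 = 5 × 7 × 23
Using the formula φ(n) = n × Π(1 - 1/p) for each prime factor p:
φ(805) = 805 × (1 - 1/5) × (1 - 1/7) × (1 - 1/23)
φ(805) = 528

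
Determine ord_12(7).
Powers of 7 mod 12: 7^1≡7, 7^2≡1. Order = 2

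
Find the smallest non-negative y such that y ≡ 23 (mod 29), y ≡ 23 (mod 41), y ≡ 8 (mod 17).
17858

Using the Chinese Remainder Theorem:
M = product of moduli = 20213
For equation 1: M_1 = 697, 697 ≡ 1 (mod 29), inverse of 697 mod 29 is 1 (check: 1 × 1 = 1 ≡ 1 (mod 29))
For equation 2: M_2 = 493, 493 ≡ 1 (mod 41), inverse of 493 mod 41 is 1 (check: 1 × 1 = 1 ≡ 1 (mod 41))
For equation 3: M_3 = 1189, 1189 ≡ 16 (mod 17), inverse of 1189 mod 17 is 16 (check: 16 × 16 = 256 ≡ 1 (mod 17))
Combine: y ≡ Σ r_i×M_i×(M_i⁻¹ mod m_i) = 23×697×1 + 23×493×1 + 8×1189×16 = 16031 + 11339 + 152192 = 179562
179562 mod 20213 = 17858
y ≡ 17858 (mod 20213)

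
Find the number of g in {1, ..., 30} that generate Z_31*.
Number of primitive roots mod 31 = φ(30) = 8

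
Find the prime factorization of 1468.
2^2 × 367

Divide by primes starting from smallest:
1468 ÷ 2 = 734
734 ÷ 2 = 367
367 ÷ 367 = 1

1468 = 2^2 × 367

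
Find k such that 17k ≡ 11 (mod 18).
7

Since gcd(17, 18) = 1 divides 11, a solution exists.
Multiply both sides by the inverse of 17 mod 18:
  17^(-1) mod 18 = 17
  x ≡ 17 × 11 ≡ 187 ≡ 7 (mod 18)
Verification: 17 × 7 = 119 = 6 × 18 + 11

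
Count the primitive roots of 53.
24

The number of primitive roots modulo p is φ(p-1) = φ(52)
φ(52) = 24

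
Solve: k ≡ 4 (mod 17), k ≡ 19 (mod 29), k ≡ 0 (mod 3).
M = 17 × 29 × 3 = 1479. M₁ = 87, y₁ ≡ 9 (mod 17). M₂ = 51, y₂ ≡ 4 (mod 29). M₃ = 493, y₃ ≡ 1 (mod 3). k = 4×87×9 + 19×51×4 + 0×493×1 ≡ 1092 (mod 1479)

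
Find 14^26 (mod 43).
Using repeated squaring. 26 = 16 + 8 + 2 (binary 11010). Repeated squaring mod 43: 14^1 ≡ 14; 14^2 ≡ 14² = 196 ≡ 24; 14^4 ≡ 24² = 576 ≡ 17; 14^8 ≡ 17² = 289 ≡ 31; 14^16 ≡ 31² = 961 ≡ 15. Multiply: 14^26 = 14^16 × 14^8 × 14^2 ≡ 15 × 31 × 24 (mod 43): 15 × 31 = 465 ≡ 35; 35 × 24 = 840 ≡ 23. So 14^26 ≡ 23 (mod 43).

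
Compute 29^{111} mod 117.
53

Using successive squaring:
Binary expansion of 111: 1101111
Powers of 29 mod 117 (each is the square of the previous):
  29^1 ≡ 29 (mod 117)
  29^2 ≡ 29² = 841 ≡ 22 (mod 117)
  29^4 ≡ 22² = 484 ≡ 16 (mod 117)
  29^8 ≡ 16² = 256 ≡ 22 (mod 117)
  29^16 ≡ 22² = 484 ≡ 16 (mod 117)
  29^32 ≡ 16² = 256 ≡ 22 (mod 117)
  29^64 ≡ 22² = 484 ≡ 16 (mod 117)
111 = 64 + 32 + 8 + 4 + 2 + 1, so 29^111 = 29^64 × 29^32 × 29^8 × 29^4 × 29^2 × 29^1 ≡ 16 × 22 × 22 × 16 × 22 × 29 (mod 117)
Multiplying step by step:
  16 × 22 = 352 ≡ 1 (mod 117)
  1 × 22 = 22 ≡ 22 (mod 117)
  22 × 16 = 352 ≡ 1 (mod 117)
  1 × 22 = 22 ≡ 22 (mod 117)
  22 × 29 = 638 ≡ 53 (mod 117)
Result: 29^111 ≡ 53 (mod 117)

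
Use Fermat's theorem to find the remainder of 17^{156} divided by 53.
1

By Fermat's Little Theorem, a^(p-1) ≡ 1 (mod p) for prime p and gcd(a, p) = 1
Here p = 53, so 17^52 ≡ 1 (mod 53)
We can reduce the exponent: 156 mod 52 = 0
So 17^156 ≡ 17^0 (mod 53)
Computing: 17^0 mod 53 = 1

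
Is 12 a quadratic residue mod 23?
By Euler's criterion: 12^{11} ≡ 1 (mod 23). Since this equals 1, 12 is a QR.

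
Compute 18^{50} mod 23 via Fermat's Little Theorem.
8

By Fermat's Little Theorem, a^(p-1) ≡ 1 (mod p) for prime p and gcd(a, p) = 1
Here p = 23, so 18^22 ≡ 1 (mod 23)
We can reduce the exponent: 50 mod 22 = 6
So 18^50 ≡ 18^6 (mod 23)
Computing: 18^6 mod 23 = 8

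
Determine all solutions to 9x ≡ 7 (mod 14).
7

Since gcd(9, 14) = 1 divides 7, a solution exists.
Multiply both sides by the inverse of 9 mod 14:
  9^(-1) mod 14 = 11
  x ≡ 11 × 7 ≡ 77 ≡ 7 (mod 14)
Verification: 9 × 7 = 63 = 4 × 14 + 7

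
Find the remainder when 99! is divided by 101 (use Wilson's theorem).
(100)! = (99)! × (100) ≡ -1 (mod 101). So (99)! ≡ -1 × (100)^(-1) ≡ (-1)×(-1) = 1 (mod 101)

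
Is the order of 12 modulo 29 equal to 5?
No, the actual order is 4, not 5.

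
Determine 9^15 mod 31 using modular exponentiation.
Using repeated squaring. 15 = 8 + 4 + 2 + 1 (binary 1111). Repeated squaring mod 31: 9^1 ≡ 9; 9^2 ≡ 9² = 81 ≡ 19; 9^4 ≡ 19² = 361 ≡ 20; 9^8 ≡ 20² = 400 ≡ 28. Multiply: 9^15 = 9^8 × 9^4 × 9^2 × 9^1 ≡ 28 × 20 × 19 × 9 (mod 31): 28 × 20 = 560 ≡ 2; 2 × 19 = 38 ≡ 7; 7 × 9 = 63 ≡ 1. So 9^15 ≡ 1 (mod 31).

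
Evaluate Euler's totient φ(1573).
1320

Prime factorization: 1573 = 11^2 × 13
Using the formula φ(n) = n × Π(1 - 1/p) for each prime factor p:
φ(1573) = 1573 × (1 - 1/11) × (1 - 1/13)
φ(1573) = 1320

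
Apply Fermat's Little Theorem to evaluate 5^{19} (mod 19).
5

By Fermat's Little Theorem, a^(p-1) ≡ 1 (mod p) for prime p and gcd(a, p) = 1
Here p = 19, so 5^18 ≡ 1 (mod 19)
We can reduce the exponent: 19 mod 18 = 1
So 5^19 ≡ 5^1 (mod 19)
Computing: 5^1 mod 19 = 5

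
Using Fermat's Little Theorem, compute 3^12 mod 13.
By Fermat's Little Theorem, 3^{12} ≡ 1 (mod 13) since 13 is prime and gcd(3, 13) = 1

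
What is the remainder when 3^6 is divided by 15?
6 = 4 + 2 (binary 110). Repeated squaring mod 15: 3^1 ≡ 3; 3^2 ≡ 3² = 9 ≡ 9; 3^4 ≡ 9² = 81 ≡ 6. Multiply: 3^6 = 3^4 × 3^2 ≡ 6 × 9 (mod 15): 6 × 9 = 54 ≡ 9. So 3^6 ≡ 9 (mod 15).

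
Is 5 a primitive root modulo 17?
Yes

To verify, check if 5^(16/q) ≢ 1 (mod 17) for each prime divisor q of 16
Divisors of 16 = 16: [1, 2, 4, 8, 16]
  5^(16/2) = 5^8 ≡ 16 (mod 17)
Conclusion: 5 is a primitive root modulo 17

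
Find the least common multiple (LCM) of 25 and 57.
1425

First find GCD(25, 57) using the Euclidean algorithm:
25 = 0 × 57 + 25
57 = 2 × 25 + 7
25 = 3 × 7 + 4
7 = 1 × 4 + 3
4 = 1 × 3 + 1
3 = 3 × 1 + 0
GCD(25, 57) = 1

LCM formula: LCM(a, b) = (a × b) / GCD(a, b)
LCM(25, 57) = (25 × 57) / 1
LCM(25, 57) = 1425 / 1
LCM(25, 57) = 1425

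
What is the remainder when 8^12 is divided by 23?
Using repeated squaring. 12 = 8 + 4 (binary 1100). Repeated squaring mod 23: 8^1 ≡ 8; 8^2 ≡ 8² = 64 ≡ 18; 8^4 ≡ 18² = 324 ≡ 2; 8^8 ≡ 2² = 4 ≡ 4. Multiply: 8^12 = 8^8 × 8^4 ≡ 4 × 2 (mod 23): 4 × 2 = 8 ≡ 8. So 8^12 ≡ 8 (mod 23).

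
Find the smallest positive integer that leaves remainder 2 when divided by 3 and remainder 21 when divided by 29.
M = 3 × 29 = 87. M₁ = 29, y₁ ≡ 2 (mod 3). M₂ = 3, y₂ ≡ 10 (mod 29). k = 2×29×2 + 21×3×10 ≡ 50 (mod 87). The smallest positive such number is 50.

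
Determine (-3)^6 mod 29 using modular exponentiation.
(-3) ≡ 26 (mod 29). 6 = 4 + 2 (binary 110). Repeated squaring mod 29: 26^1 ≡ 26; 26^2 ≡ 26² = 676 ≡ 9; 26^4 ≡ 9² = 81 ≡ 23. Multiply: (-3)^6 ≡ 26^4 × 26^2 ≡ 23 × 9 (mod 29): 23 × 9 = 207 ≡ 4. So (-3)^6 ≡ 4 (mod 29).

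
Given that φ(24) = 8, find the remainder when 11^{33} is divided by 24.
By Euler: 11^{8} ≡ 1 (mod 24) since gcd(11, 24) = 1. 33 = 4×8 + 1. So 11^{33} ≡ 11^{1} ≡ 11 (mod 24)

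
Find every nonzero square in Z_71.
QRs mod 71: {1, 2, 3, 4, 5, 6, 8, 9, 10, 12, 15, 16, 18, 19, 20, 24, 25, 27, 29, 30, 32, 36, 37, 38, 40, 43, 45, 48, 49, 50, 54, 57, 58, 60, 64}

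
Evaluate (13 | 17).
(13/17) = 13^{8} mod 17 = 1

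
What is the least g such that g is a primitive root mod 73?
p - 1 = 72 has prime divisors 2, 3. h is a primitive root mod 73 iff h^(72/q) ≢ 1 (mod 73) for each such q.
h = 2: 2^36 ≡ 1, 2^24 ≡ 64 (mod 73); 2^36 ≡ 1, so not a primitive root.
h = 3: 3^36 ≡ 1, 3^24 ≡ 1 (mod 73); 3^36 ≡ 1, so not a primitive root.
h = 4: 4^36 ≡ 1, 4^24 ≡ 8 (mod 73); 4^36 ≡ 1, so not a primitive root.
h = 5: 5^36 ≡ 72, 5^24 ≡ 8 (mod 73); none is 1, so 5 has order 72 and is a primitive root.
The smallest primitive root mod 73 is g = 5.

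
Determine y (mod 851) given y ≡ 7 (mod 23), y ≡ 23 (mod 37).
467

Using the Chinese Remainder Theorem:
M = product of moduli = 851
For equation 1: M_1 = 37, 37 ≡ 14 (mod 23), inverse of 37 mod 23 is 5 (check: 14 × 5 = 70 ≡ 1 (mod 23))
For equation 2: M_2 = 23, 23 ≡ 23 (mod 37), inverse of 23 mod 37 is 29 (check: 23 × 29 = 667 ≡ 1 (mod 37))
Combine: y ≡ Σ r_i×M_i×(M_i⁻¹ mod m_i) = 7×37×5 + 23×23×29 = 1295 + 15341 = 16636
16636 mod 851 = 467
y ≡ 467 (mod 851)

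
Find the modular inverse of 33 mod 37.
33^(-1) ≡ 9 (mod 37). Verification: 33 × 9 = 297 ≡ 1 (mod 37)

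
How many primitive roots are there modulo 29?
Number of primitive roots mod 29 = φ(28) = 12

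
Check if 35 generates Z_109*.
p - 1 = 108 has prime divisors 2, 3. Check 35^(108/q) mod 109 for each: 35^(108/2) = 35^54 ≡ 1, 35^(108/3) = 35^36 ≡ 45 (mod 109). Since 35^54 ≡ 1 (mod 109), the order of 35 divides 54 (in fact the order is 27) ≠ 108, so it is not a primitive root.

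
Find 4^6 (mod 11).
6 = 4 + 2 (binary 110). Repeated squaring mod 11: 4^1 ≡ 4; 4^2 ≡ 4² = 16 ≡ 5; 4^4 ≡ 5² = 25 ≡ 3. Multiply: 4^6 = 4^4 × 4^2 ≡ 3 × 5 (mod 11): 3 × 5 = 15 ≡ 4. So 4^6 ≡ 4 (mod 11).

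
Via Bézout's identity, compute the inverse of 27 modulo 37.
Extended GCD: 27(11) + 37(-8) = 1. So 27^(-1) ≡ 11 ≡ 11 (mod 37). Verify: 27 × 11 = 297 ≡ 1 (mod 37)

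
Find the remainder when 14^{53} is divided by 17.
By Fermat: 14^{16} ≡ 1 (mod 17). 53 = 3×16 + 5. So 14^{53} ≡ 14^{5} ≡ 12 (mod 17)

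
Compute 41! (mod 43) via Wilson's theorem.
(42)! = (41)! × (42) ≡ -1 (mod 43). So (41)! ≡ -1 × (42)^(-1) ≡ (-1)×(-1) = 1 (mod 43)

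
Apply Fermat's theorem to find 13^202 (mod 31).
By Fermat: 13^{30} ≡ 1 (mod 31). 202 = 6×30 + 22. So 13^{202} ≡ 13^{22} ≡ 9 (mod 31)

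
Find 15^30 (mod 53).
Using repeated squaring. 30 = 16 + 8 + 4 + 2 (binary 11110). Repeated squaring mod 53: 15^1 ≡ 15; 15^2 ≡ 15² = 225 ≡ 13; 15^4 ≡ 13² = 169 ≡ 10; 15^8 ≡ 10² = 100 ≡ 47; 15^16 ≡ 47² = 2209 ≡ 36. Multiply: 15^30 = 15^16 × 15^8 × 15^4 × 15^2 ≡ 36 × 47 × 10 × 13 (mod 53): 36 × 47 = 1692 ≡ 49; 49 × 10 = 490 ≡ 13; 13 × 13 = 169 ≡ 10. So 15^30 ≡ 10 (mod 53).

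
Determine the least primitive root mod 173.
p - 1 = 172 has prime divisors 2, 43. h is a primitive root mod 173 iff h^(172/q) ≢ 1 (mod 173) for each such q.
h = 2: 2^86 ≡ 172, 2^4 ≡ 16 (mod 173); none is 1, so 2 has order 172 and is a primitive root.
The smallest primitive root mod 173 is g = 2.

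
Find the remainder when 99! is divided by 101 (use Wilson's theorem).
(100)! = (99)! × (100) ≡ -1 (mod 101). So (99)! ≡ -1 × (100)^(-1) ≡ (-1)×(-1) = 1 (mod 101)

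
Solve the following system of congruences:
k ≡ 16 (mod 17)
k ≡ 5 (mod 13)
135

Using the Chinese Remainder Theorem:
M = product of moduli = 221
For equation 1: M_1 = 13, 13 ≡ 13 (mod 17), inverse of 13 mod 17 is 4 (check: 13 × 4 = 52 ≡ 1 (mod 17))
For equation 2: M_2 = 17, 17 ≡ 4 (mod 13), inverse of 17 mod 13 is 10 (check: 4 × 10 = 40 ≡ 1 (mod 13))
Combine: k ≡ Σ r_i×M_i×(M_i⁻¹ mod m_i) = 16×13×4 + 5×17×10 = 832 + 850 = 1682
1682 mod 221 = 135
k ≡ 135 (mod 221)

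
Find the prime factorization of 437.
19 × 23

Divide by primes starting from smallest:
437 ÷ 19 = 23
23 ÷ 23 = 1

437 = 19 × 23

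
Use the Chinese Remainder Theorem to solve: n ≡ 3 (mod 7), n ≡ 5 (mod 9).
M = 7 × 9 = 63. M₁ = 9, y₁ ≡ 4 (mod 7). M₂ = 7, y₂ ≡ 4 (mod 9). n = 3×9×4 + 5×7×4 ≡ 59 (mod 63)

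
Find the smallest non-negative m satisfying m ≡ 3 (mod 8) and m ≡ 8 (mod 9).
M = 8 × 9 = 72. M₁ = 9, y₁ ≡ 1 (mod 8). M₂ = 8, y₂ ≡ 8 (mod 9). m = 3×9×1 + 8×8×8 ≡ 35 (mod 72)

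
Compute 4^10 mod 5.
10 = 8 + 2 (binary 1010). Repeated squaring mod 5: 4^1 ≡ 4; 4^2 ≡ 4² = 16 ≡ 1; 4^4 ≡ 1² = 1 ≡ 1; 4^8 ≡ 1² = 1 ≡ 1. Multiply: 4^10 = 4^8 × 4^2 ≡ 1 × 1 (mod 5): 1 × 1 = 1 ≡ 1. So 4^10 ≡ 1 (mod 5).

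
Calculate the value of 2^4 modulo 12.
4 = 4 (binary 100). Repeated squaring mod 12: 2^1 ≡ 2; 2^2 ≡ 2² = 4 ≡ 4; 2^4 ≡ 4² = 16 ≡ 4. So 2^4 ≡ 4 (mod 12).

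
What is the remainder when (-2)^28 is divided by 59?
Using repeated squaring. (-2) ≡ 57 (mod 59). 28 = 16 + 8 + 4 (binary 11100). Repeated squaring mod 59: 57^1 ≡ 57; 57^2 ≡ 57² = 3249 ≡ 4; 57^4 ≡ 4² = 16 ≡ 16; 57^8 ≡ 16² = 256 ≡ 20; 57^16 ≡ 20² = 400 ≡ 46. Multiply: (-2)^28 ≡ 57^16 × 57^8 × 57^4 ≡ 46 × 20 × 16 (mod 59): 46 × 20 = 920 ≡ 35; 35 × 16 = 560 ≡ 29. So (-2)^28 ≡ 29 (mod 59).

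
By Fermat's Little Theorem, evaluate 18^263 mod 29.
By Fermat: 18^{28} ≡ 1 (mod 29). 263 ≡ 11 (mod 28). So 18^{263} ≡ 18^{11} ≡ 19 (mod 29)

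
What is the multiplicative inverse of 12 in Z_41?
12^(-1) ≡ 24 (mod 41). Verification: 12 × 24 = 288 ≡ 1 (mod 41)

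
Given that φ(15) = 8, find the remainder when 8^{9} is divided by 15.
By Euler: 8^{8} ≡ 1 (mod 15) since gcd(8, 15) = 1. 9 = 1×8 + 1. So 8^{9} ≡ 8^{1} ≡ 8 (mod 15)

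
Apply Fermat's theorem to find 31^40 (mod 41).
By Fermat's Little Theorem, 31^{40} ≡ 1 (mod 41) since 41 is prime and gcd(31, 41) = 1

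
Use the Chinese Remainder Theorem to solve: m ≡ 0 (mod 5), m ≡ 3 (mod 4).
M = 5 × 4 = 20. M₁ = 4, y₁ ≡ 4 (mod 5). M₂ = 5, y₂ ≡ 1 (mod 4). m = 0×4×4 + 3×5×1 ≡ 15 (mod 20)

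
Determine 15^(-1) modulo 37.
15^(-1) ≡ 5 (mod 37). Verification: 15 × 5 = 75 ≡ 1 (mod 37)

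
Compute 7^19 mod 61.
Using repeated squaring. 19 = 16 + 2 + 1 (binary 10011). Repeated squaring mod 61: 7^1 ≡ 7; 7^2 ≡ 7² = 49 ≡ 49; 7^4 ≡ 49² = 2401 ≡ 22; 7^8 ≡ 22² = 484 ≡ 57; 7^16 ≡ 57² = 3249 ≡ 16. Multiply: 7^19 = 7^16 × 7^2 × 7^1 ≡ 16 × 49 × 7 (mod 61): 16 × 49 = 784 ≡ 52; 52 × 7 = 364 ≡ 59. So 7^19 ≡ 59 (mod 61).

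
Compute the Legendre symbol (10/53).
(10/53) = 10^{26} mod 53 = 1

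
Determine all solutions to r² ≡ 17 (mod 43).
The square roots of 17 mod 43 are 24 and 19. Verify: 24² = 576 ≡ 17 (mod 43)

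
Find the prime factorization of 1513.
17 × 89

Divide by primes starting from smallest:
1513 ÷ 17 = 89
89 ÷ 89 = 1

1513 = 17 × 89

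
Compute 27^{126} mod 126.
99

Using successive squaring:
Binary expansion of 126: 1111110
Powers of 27 mod 126 (each is the square of the previous):
  27^1 ≡ 27 (mod 126)
  27^2 ≡ 27² = 729 ≡ 99 (mod 126)
  27^4 ≡ 99² = 9801 ≡ 99 (mod 126)
  27^8 ≡ 99² = 9801 ≡ 99 (mod 126)
  27^16 ≡ 99² = 9801 ≡ 99 (mod 126)
  27^32 ≡ 99² = 9801 ≡ 99 (mod 126)
  27^64 ≡ 99² = 9801 ≡ 99 (mod 126)
126 = 64 + 32 + 16 + 8 + 4 + 2, so 27^126 = 27^64 × 27^32 × 27^16 × 27^8 × 27^4 × 27^2 ≡ 99 × 99 × 99 × 99 × 99 × 99 (mod 126)
Multiplying step by step:
  99 × 99 = 9801 ≡ 99 (mod 126)
  99 × 99 = 9801 ≡ 99 (mod 126)
  99 × 99 = 9801 ≡ 99 (mod 126)
  99 × 99 = 9801 ≡ 99 (mod 126)
  99 × 99 = 9801 ≡ 99 (mod 126)
Result: 27^126 ≡ 99 (mod 126)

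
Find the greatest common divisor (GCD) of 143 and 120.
1

Using the Euclidean algorithm:
143 = 1 × 120 + 23
120 = 5 × 23 + 5
23 = 4 × 5 + 3
5 = 1 × 3 + 2
3 = 1 × 2 + 1
2 = 2 × 1 + 0

GCD(143, 120) = 1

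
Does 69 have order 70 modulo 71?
p - 1 = 70 has prime divisors 2, 5, 7. Check 69^(70/q) mod 71 for each: 69^(70/2) = 69^35 ≡ 70, 69^(70/5) = 69^14 ≡ 54, 69^(70/7) = 69^10 ≡ 30 (mod 71). None of these is 1, so 69 has order 70 = φ(71), so it is a primitive root mod 71.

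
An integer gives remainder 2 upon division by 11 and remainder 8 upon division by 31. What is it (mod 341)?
M = 11 × 31 = 341. M₁ = 31, y₁ ≡ 5 (mod 11). M₂ = 11, y₂ ≡ 17 (mod 31). x = 2×31×5 + 8×11×17 ≡ 101 (mod 341). The smallest positive such number is 101.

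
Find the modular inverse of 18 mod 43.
18^(-1) ≡ 12 (mod 43). Verification: 18 × 12 = 216 ≡ 1 (mod 43)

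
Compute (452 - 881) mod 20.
11

(452 - 881) = -429
-429 mod 20 = 11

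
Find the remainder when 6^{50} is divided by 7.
By Fermat: 6^{6} ≡ 1 (mod 7). 50 = 8×6 + 2. So 6^{50} ≡ 6^{2} ≡ 1 (mod 7)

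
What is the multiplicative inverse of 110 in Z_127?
110^(-1) ≡ 112 (mod 127). Verification: 110 × 112 = 12320 ≡ 1 (mod 127)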